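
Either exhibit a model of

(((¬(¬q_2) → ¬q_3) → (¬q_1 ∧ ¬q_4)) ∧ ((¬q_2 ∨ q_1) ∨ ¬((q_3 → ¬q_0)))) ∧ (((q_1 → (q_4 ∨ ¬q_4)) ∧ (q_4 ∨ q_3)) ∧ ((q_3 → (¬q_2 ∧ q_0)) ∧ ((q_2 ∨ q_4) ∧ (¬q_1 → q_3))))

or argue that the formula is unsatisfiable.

Case q_3 = True: the formula simplifies to ((¬q_2 → (¬q_1 ∧ ¬q_4)) ∧ ((¬q_2 ∨ q_1) ∨ ¬(¬q_0))) ∧ ((q_1 → (q_4 ∨ ¬q_4)) ∧ ((¬q_2 ∧ q_0) ∧ (q_2 ∨ q_4))).
  q_2 = True: the conjunct ¬q_2 is False.
  q_2 = False: simplifies to (¬q_1 ∧ ¬q_4) ∧ ((q_1 → (q_4 ∨ ¬q_4)) ∧ (q_0 ∧ q_4)).
    q_4 = True: the conjunct ¬q_4 is False.
    q_4 = False: the conjunct q_4 is False.
Case q_3 = False: the formula simplifies to ((¬q_1 ∧ ¬q_4) ∧ (¬q_2 ∨ q_1)) ∧ (((q_1 → (q_4 ∨ ¬q_4)) ∧ q_4) ∧ ((q_2 ∨ q_4) ∧ q_1)).
  q_1 = True: the conjunct ¬q_1 is False.
  q_1 = False: the conjunct q_1 is False.
Both cases fail — unsatisfiable.

The formula is unsatisfiable.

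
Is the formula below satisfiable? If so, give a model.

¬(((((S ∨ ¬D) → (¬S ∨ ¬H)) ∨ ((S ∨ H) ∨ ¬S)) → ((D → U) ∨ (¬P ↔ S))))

S = True; P = True; H = False; D = True; U = False

  ¬(((((S ∨ ¬D) → (¬S ∨ ¬H)) ∨ ((S ∨ H) ∨ ¬S)) → ((D → U) ∨ (¬P ↔ S)))) = True
    (((S ∨ ¬D) → (¬S ∨ ¬H)) ∨ ((S ∨ H) ∨ ¬S)) → ((D → U) ∨ (¬P ↔ S)) = False
      ((S ∨ ¬D) → (¬S ∨ ¬H)) ∨ ((S ∨ H) ∨ ¬S) = True
        (S ∨ ¬D) → (¬S ∨ ¬H) = True
          S ∨ ¬D = True
            ¬D = False
          ¬S ∨ ¬H = True
            ¬S = False
            ¬H = True
        (S ∨ H) ∨ ¬S = True
          S ∨ H = True
          ¬S = False
      (D → U) ∨ (¬P ↔ S) = False
        D → U = False
        ¬P ↔ S = False
          ¬P = False
The formula evaluates to True.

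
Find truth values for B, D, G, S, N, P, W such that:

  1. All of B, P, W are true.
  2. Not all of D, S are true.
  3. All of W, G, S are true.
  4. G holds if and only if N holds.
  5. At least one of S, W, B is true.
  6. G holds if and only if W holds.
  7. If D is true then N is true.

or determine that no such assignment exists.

B = True, D = False, G = True, S = True, N = True, P = True, W = True

  (1) {B, P, W}: all 3 true ✓
  (2) {D, S}: 1/2 true — not all ✓
  (3) {W, G, S}: all 3 true ✓
  (4) G=T, N=T — same ✓
  (5) {S, W, B}: 3 true — at least one ✓
  (6) G=T, W=T — same ✓
  (7) D=F ⇒ N: vacuous ✓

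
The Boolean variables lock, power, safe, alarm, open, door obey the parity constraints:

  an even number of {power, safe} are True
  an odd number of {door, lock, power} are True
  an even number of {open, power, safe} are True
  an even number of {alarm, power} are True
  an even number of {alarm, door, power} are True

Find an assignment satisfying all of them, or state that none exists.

lock=F, power=T, safe=T, alarm=T, open=F, door=F

{power, safe}: 2 true → even ✓
{door, lock, power}: 1 true → odd ✓
{open, power, safe}: 2 true → even ✓
{alarm, power}: 2 true → even ✓
{alarm, door, power}: 2 true → even ✓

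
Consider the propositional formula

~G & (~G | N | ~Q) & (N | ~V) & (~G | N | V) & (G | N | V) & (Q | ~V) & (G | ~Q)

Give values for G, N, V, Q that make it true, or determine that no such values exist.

G = False, N = True, V = False, Q = False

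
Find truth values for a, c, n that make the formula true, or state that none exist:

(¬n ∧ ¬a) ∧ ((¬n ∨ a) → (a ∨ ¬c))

a=F, c=F, n=F

  ¬n ∧ ¬a = True
    ¬n = True
    ¬a = True
  (¬n ∨ a) → (a ∨ ¬c) = True
    ¬n ∨ a = True
      ¬n = True
    a ∨ ¬c = True
      ¬c = True
Both conjuncts True, so the formula holds.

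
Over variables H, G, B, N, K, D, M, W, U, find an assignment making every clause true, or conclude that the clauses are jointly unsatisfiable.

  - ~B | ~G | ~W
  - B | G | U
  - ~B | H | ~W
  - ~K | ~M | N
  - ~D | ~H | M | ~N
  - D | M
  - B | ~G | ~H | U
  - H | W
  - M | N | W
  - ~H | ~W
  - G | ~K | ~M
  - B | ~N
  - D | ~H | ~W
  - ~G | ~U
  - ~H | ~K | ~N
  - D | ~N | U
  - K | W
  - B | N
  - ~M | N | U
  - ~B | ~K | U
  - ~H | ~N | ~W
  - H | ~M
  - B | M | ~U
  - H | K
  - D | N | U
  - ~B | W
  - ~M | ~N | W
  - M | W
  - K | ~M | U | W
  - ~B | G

Unsatisfiable — no assignment works.

Case B = True:
  (~B | W) forces W = True.
  (~B | ~G | ~W) forces G = False.
  Clause (~B | G) is falsified — contradiction.
Case B = False:
  (B | ~N) forces N = False.
  Clause (B | N) is falsified — contradiction.
Both cases fail, so the formula is unsatisfiable.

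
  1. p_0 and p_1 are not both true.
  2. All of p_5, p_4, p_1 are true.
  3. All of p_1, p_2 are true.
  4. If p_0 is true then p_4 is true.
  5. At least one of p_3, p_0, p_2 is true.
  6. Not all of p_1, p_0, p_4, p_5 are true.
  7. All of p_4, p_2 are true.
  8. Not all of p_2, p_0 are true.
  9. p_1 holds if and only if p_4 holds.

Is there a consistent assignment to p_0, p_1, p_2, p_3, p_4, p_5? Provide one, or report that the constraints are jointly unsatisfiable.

p_0 = False; p_1 = True; p_2 = True; p_3 = True; p_4 = True; p_5 = True

  (1) p_0=F, p_1=T — not both ✓
  (2) {p_5, p_4, p_1}: all 3 true ✓
  (3) {p_1, p_2}: all 2 true ✓
  (4) p_0=F ⇒ p_4: vacuous ✓
  (5) {p_3, p_0, p_2}: 2 true — at least one ✓
  (6) {p_1, p_0, p_4, p_5}: 3/4 true — not all ✓
  (7) {p_4, p_2}: all 2 true ✓
  (8) {p_2, p_0}: 1/2 true — not all ✓
  (9) p_1=T, p_4=T — same ✓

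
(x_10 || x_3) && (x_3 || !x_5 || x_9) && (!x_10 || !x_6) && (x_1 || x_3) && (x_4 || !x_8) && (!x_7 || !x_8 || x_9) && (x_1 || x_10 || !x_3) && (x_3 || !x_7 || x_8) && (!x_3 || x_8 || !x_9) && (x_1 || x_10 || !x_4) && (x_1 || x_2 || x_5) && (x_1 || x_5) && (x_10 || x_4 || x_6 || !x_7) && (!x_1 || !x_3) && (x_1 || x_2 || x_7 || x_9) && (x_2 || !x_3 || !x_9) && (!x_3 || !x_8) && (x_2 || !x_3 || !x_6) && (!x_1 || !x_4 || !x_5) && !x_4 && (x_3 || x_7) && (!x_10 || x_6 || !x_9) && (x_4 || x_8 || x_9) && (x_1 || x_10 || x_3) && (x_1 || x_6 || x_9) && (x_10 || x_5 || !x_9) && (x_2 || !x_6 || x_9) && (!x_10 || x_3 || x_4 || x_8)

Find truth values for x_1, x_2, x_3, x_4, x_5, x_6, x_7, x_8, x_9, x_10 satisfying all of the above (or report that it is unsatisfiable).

Case x_4 = True:
  Clause (!x_4) is falsified — contradiction.
Case x_4 = False:
  (x_4 || !x_8) forces x_8 = False.
  (x_4 || x_8 || x_9) forces x_9 = True.
  (!x_3 || x_8 || !x_9) forces x_3 = False.
  (x_10 || x_3) forces x_10 = True.
  Clause (!x_10 || x_3 || x_4 || x_8) is falsified — contradiction.
Both cases fail, so the formula is unsatisfiable.

Unsatisfiable — no assignment works.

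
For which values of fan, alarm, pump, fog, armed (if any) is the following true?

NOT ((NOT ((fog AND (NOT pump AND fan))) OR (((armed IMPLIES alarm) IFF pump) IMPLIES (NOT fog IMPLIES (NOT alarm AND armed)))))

Unsatisfiable — no assignment works.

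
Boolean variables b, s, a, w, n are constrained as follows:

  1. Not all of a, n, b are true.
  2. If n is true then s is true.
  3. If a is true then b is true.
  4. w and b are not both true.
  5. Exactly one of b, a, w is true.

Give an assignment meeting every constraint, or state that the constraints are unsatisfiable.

b=T; s=T; a=F; w=F; n=T

  (1) {a, n, b}: 2/3 true — not all ✓
  (2) n=T ⇒ s: T ✓
  (3) a=F ⇒ b: vacuous ✓
  (4) w=F, b=T — not both ✓
  (5) {b, a, w}: 1 true — exactly one ✓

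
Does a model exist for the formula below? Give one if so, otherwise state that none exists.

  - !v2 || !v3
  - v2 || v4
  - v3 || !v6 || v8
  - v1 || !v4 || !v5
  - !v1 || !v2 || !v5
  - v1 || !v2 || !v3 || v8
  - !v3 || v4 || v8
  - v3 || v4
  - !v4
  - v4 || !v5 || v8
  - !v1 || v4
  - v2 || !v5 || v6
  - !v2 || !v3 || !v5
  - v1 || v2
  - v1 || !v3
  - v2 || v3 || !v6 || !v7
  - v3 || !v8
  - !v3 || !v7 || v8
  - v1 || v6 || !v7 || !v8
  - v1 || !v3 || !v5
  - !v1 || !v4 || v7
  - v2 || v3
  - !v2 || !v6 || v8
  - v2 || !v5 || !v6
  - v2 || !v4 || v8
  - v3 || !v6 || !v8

No satisfying assignment exists.

Case v4 = True:
  Clause (!v4) is falsified — contradiction.
Case v4 = False:
  (v2 || v4) forces v2 = True.
  (!v2 || !v3) forces v3 = False.
  Clause (v3 || v4) is falsified — contradiction.
Both cases fail, so the formula is unsatisfiable.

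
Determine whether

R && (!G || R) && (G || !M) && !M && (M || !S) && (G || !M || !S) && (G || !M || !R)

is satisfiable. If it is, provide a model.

R: True; G: True; S: False; M: False

Unit clause (R) forces R = True.
Unit clause (!M) forces M = False.
In (M || !S) only !S is left, so S = False.
Set G = True.
Check each clause:
  (R): R holds.
  (!G || R): R holds.
  (G || !M): G holds.
  (!M): !M holds.
  (M || !S): !S holds.
  (G || !M || !S): G holds.
  (G || !M || !R): G holds.
All clauses satisfied.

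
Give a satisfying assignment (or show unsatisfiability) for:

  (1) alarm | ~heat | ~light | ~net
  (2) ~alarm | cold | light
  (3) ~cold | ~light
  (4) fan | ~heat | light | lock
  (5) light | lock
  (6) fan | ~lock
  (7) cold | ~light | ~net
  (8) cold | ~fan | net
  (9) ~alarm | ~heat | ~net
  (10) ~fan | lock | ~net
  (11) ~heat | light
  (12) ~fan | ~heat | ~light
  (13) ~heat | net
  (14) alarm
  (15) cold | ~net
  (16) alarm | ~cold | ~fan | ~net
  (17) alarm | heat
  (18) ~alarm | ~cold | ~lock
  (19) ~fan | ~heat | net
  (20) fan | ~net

Unit clause (alarm) forces alarm = True.
Try light = False:
  (~alarm | cold | light) forces cold = True.
  (light | lock) forces lock = True.
  clause (~alarm | ~cold | ~lock) is falsified — backtrack.
So light = True.
  then (~cold | ~light) forces cold = False.
  then (cold | ~light | ~net) forces net = False.
  then (cold | ~fan | net) forces fan = False.
  then (~heat | net) forces heat = False.
  then (fan | ~lock) forces lock = False.
All clauses satisfied.

light = True, heat = False, lock = False, cold = False, fan = False, alarm = True, net = False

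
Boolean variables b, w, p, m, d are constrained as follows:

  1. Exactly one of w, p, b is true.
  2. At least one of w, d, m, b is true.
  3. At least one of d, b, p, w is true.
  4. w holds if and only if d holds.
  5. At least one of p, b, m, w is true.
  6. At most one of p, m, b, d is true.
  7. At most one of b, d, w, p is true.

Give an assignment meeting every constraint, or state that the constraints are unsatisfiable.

b = True; w = False; p = False; m = False; d = False

  (1) {w, p, b}: 1 true — exactly one ✓
  (2) {w, d, m, b}: 1 true — at least one ✓
  (3) {d, b, p, w}: 1 true — at least one ✓
  (4) w=F, d=F — same ✓
  (5) {p, b, m, w}: 1 true — at least one ✓
  (6) {p, m, b, d}: 1 true — at most one ✓
  (7) {b, d, w, p}: 1 true — at most one ✓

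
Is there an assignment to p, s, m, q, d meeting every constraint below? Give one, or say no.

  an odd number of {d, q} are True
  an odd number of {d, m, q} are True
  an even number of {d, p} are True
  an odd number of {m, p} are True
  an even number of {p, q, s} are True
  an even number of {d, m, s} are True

p=T, s=T, m=F, q=F, d=T

{d, q}: 1 true → odd ✓
{d, m, q}: 1 true → odd ✓
{d, p}: 2 true → even ✓
{m, p}: 1 true → odd ✓
{p, q, s}: 2 true → even ✓
{d, m, s}: 2 true → even ✓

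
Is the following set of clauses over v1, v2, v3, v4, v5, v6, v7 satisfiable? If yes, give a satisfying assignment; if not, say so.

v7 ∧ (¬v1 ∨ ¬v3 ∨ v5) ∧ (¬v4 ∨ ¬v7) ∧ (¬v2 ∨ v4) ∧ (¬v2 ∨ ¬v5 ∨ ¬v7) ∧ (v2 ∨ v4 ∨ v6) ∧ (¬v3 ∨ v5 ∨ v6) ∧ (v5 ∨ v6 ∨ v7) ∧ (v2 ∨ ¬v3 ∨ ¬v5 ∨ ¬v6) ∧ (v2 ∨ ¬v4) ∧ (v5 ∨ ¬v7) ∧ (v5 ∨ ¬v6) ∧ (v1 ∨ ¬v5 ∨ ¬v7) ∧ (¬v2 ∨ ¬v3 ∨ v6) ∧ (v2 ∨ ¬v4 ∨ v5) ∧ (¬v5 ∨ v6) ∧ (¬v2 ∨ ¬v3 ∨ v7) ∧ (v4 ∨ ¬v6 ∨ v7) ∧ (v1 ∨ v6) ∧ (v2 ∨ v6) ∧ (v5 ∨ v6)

v1 = True, v2 = False, v3 = False, v4 = False, v5 = True, v6 = True, v7 = True

Unit clause (v7) forces v7 = True.
In (¬v4 ∨ ¬v7) only ¬v4 is left, so v4 = False.
In (¬v2 ∨ v4) only ¬v2 is left, so v2 = False.
In (v2 ∨ v4 ∨ v6) only v6 is left, so v6 = True.
In (v5 ∨ ¬v7) only v5 is left, so v5 = True.
In (v1 ∨ ¬v5 ∨ ¬v7) only v1 is left, so v1 = True.
In (v2 ∨ ¬v3 ∨ ¬v5 ∨ ¬v6) only ¬v3 is left, so v3 = False.
All clauses satisfied.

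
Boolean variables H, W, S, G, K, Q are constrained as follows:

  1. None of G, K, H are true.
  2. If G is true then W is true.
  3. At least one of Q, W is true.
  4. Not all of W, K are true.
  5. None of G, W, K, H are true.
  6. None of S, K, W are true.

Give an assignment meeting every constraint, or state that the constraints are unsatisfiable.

H: False, W: False, S: False, G: False, K: False, Q: True

  (1) {G, K, H}: 0 true — none ✓
  (2) G=F ⇒ W: vacuous ✓
  (3) {Q, W}: 1 true — at least one ✓
  (4) {W, K}: 0/2 true — not all ✓
  (5) {G, W, K, H}: 0 true — none ✓
  (6) {S, K, W}: 0 true — none ✓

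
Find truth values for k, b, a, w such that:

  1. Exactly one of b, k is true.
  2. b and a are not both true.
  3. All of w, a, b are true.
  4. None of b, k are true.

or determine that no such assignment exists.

Case b = True:
  Constraint (4) is violated (b=T) — contradiction.
Case b = False:
  Constraint (3) is violated (b=F) — contradiction.
Both cases fail — unsatisfiable.

UNSATISFIABLE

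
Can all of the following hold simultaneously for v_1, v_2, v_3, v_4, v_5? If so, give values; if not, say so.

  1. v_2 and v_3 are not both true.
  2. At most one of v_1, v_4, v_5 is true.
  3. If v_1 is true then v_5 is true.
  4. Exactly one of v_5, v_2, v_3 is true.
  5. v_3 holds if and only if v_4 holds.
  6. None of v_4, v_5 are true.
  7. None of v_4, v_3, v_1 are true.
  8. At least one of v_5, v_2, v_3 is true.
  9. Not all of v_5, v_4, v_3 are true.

v_1 = False; v_2 = True; v_3 = False; v_4 = False; v_5 = False

  (1) v_2=T, v_3=F — not both ✓
  (2) {v_1, v_4, v_5}: 0 true — at most one ✓
  (3) v_1=F ⇒ v_5: vacuous ✓
  (4) {v_5, v_2, v_3}: 1 true — exactly one ✓
  (5) v_3=F, v_4=F — same ✓
  (6) {v_4, v_5}: 0 true — none ✓
  (7) {v_4, v_3, v_1}: 0 true — none ✓
  (8) {v_5, v_2, v_3}: 1 true — at least one ✓
  (9) {v_5, v_4, v_3}: 0/3 true — not all ✓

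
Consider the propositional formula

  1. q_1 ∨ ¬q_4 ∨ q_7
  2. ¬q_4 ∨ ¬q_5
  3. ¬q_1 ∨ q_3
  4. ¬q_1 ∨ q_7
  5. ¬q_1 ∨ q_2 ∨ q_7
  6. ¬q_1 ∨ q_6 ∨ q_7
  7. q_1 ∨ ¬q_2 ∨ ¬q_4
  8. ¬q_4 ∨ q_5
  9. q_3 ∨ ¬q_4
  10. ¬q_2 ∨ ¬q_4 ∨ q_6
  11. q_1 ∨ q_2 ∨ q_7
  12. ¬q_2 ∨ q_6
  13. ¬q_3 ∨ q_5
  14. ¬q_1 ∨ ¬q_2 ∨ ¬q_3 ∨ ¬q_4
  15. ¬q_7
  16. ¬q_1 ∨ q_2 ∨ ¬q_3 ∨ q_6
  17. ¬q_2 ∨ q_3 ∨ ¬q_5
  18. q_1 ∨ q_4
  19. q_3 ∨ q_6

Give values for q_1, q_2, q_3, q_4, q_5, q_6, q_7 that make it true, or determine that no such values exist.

No satisfying assignment exists.

Case q_7 = True:
  Clause (¬q_7) is falsified — contradiction.
Case q_7 = False:
  (¬q_1 ∨ q_7) forces q_1 = False.
  (q_1 ∨ ¬q_4 ∨ q_7) forces q_4 = False.
  Clause (q_1 ∨ q_4) is falsified — contradiction.
Both cases fail, so the formula is unsatisfiable.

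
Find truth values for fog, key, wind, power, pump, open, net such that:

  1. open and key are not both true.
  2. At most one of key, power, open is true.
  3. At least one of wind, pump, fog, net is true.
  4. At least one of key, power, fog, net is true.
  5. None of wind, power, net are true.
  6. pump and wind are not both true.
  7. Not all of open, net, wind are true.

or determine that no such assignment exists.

fog = True, key = True, wind = False, power = False, pump = False, open = False, net = False

  (1) open=F, key=T — not both ✓
  (2) {key, power, open}: 1 true — at most one ✓
  (3) {wind, pump, fog, net}: 1 true — at least one ✓
  (4) {key, power, fog, net}: 2 true — at least one ✓
  (5) {wind, power, net}: 0 true — none ✓
  (6) pump=F, wind=F — not both ✓
  (7) {open, net, wind}: 0/3 true — not all ✓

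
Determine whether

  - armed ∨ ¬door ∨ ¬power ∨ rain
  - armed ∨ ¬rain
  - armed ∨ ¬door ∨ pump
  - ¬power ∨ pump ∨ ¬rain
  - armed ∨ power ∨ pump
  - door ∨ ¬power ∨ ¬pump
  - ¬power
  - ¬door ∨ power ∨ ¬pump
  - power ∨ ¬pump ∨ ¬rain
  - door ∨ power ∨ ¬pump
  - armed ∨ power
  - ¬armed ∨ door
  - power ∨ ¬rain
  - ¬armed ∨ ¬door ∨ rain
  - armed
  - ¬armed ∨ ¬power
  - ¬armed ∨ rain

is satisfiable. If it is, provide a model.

UNSATISFIABLE

Case power = True:
  Clause (¬power) is falsified — contradiction.
Case power = False:
  (armed ∨ power) forces armed = True.
  (¬armed ∨ door) forces door = True.
  (¬door ∨ power ∨ ¬pump) forces pump = False.
  (power ∨ ¬rain) forces rain = False.
  Clause (¬armed ∨ ¬door ∨ rain) is falsified — contradiction.
Both cases fail, so the formula is unsatisfiable.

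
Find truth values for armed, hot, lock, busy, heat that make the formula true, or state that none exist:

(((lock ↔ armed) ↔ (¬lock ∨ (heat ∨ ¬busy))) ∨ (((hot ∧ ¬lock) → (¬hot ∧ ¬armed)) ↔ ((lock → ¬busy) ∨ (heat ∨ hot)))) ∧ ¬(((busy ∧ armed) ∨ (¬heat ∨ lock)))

armed: False; hot: True; lock: False; busy: False; heat: True

  ((lock ↔ armed) ↔ (¬lock ∨ (heat ∨ ¬busy))) ∨ (((hot ∧ ¬lock) → (¬hot ∧ ¬armed)) ↔ ((lock → ¬busy) ∨ (heat ∨ hot))) = True
    (lock ↔ armed) ↔ (¬lock ∨ (heat ∨ ¬busy)) = True
      lock ↔ armed = True
      ¬lock ∨ (heat ∨ ¬busy) = True
        ¬lock = True
        heat ∨ ¬busy = True
          ¬busy = True
    ((hot ∧ ¬lock) → (¬hot ∧ ¬armed)) ↔ ((lock → ¬busy) ∨ (heat ∨ hot)) = False
      (hot ∧ ¬lock) → (¬hot ∧ ¬armed) = False
        hot ∧ ¬lock = True
          ¬lock = True
        ¬hot ∧ ¬armed = False
          ¬hot = False
          ¬armed = True
      (lock → ¬busy) ∨ (heat ∨ hot) = True
        lock → ¬busy = True
          ¬busy = True
        heat ∨ hot = True
  ¬(((busy ∧ armed) ∨ (¬heat ∨ lock))) = True
    (busy ∧ armed) ∨ (¬heat ∨ lock) = False
      busy ∧ armed = False
      ¬heat ∨ lock = False
        ¬heat = False
Both conjuncts True, so the formula holds.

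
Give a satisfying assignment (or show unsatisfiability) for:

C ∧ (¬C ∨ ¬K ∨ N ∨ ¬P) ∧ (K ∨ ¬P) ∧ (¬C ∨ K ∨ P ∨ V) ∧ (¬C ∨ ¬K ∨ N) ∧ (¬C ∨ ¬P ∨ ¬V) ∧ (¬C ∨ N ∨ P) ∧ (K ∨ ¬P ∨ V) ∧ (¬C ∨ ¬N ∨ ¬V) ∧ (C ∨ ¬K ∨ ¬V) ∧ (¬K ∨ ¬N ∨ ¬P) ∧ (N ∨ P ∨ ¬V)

Unit clause (C) forces C = True.
Set P = False.
  then (¬C ∨ N ∨ P) forces N = True.
  then (¬C ∨ ¬N ∨ ¬V) forces V = False.
  then (¬C ∨ K ∨ P ∨ V) forces K = True.
All clauses satisfied.

P = False, V = False, C = True, N = True, K = True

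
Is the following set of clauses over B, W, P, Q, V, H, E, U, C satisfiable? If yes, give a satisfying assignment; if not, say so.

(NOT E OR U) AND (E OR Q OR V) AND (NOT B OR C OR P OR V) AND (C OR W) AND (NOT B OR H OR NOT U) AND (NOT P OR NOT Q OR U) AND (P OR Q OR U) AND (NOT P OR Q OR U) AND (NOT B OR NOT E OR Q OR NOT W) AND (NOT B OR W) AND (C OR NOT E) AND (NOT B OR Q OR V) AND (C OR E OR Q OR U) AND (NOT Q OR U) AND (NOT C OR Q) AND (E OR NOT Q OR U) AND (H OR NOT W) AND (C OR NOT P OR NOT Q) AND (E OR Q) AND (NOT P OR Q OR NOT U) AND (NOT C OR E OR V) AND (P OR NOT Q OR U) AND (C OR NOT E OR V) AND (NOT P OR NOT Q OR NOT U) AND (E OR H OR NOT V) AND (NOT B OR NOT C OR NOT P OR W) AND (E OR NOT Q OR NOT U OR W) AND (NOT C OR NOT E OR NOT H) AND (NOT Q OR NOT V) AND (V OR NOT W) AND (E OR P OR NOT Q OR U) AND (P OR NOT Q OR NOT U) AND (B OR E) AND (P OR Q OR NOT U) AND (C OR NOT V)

Case Q = True:
  (NOT Q OR U) forces U = True.
  (NOT P OR NOT Q OR NOT U) forces P = False.
  Clause (P OR NOT Q OR NOT U) is falsified — contradiction.
Case Q = False:
  (NOT C OR Q) forces C = False.
  (C OR W) forces W = True.
  (C OR NOT E) forces E = False.
  Clause (E OR Q) is falsified — contradiction.
Both cases fail, so the formula is unsatisfiable.

The formula is unsatisfiable.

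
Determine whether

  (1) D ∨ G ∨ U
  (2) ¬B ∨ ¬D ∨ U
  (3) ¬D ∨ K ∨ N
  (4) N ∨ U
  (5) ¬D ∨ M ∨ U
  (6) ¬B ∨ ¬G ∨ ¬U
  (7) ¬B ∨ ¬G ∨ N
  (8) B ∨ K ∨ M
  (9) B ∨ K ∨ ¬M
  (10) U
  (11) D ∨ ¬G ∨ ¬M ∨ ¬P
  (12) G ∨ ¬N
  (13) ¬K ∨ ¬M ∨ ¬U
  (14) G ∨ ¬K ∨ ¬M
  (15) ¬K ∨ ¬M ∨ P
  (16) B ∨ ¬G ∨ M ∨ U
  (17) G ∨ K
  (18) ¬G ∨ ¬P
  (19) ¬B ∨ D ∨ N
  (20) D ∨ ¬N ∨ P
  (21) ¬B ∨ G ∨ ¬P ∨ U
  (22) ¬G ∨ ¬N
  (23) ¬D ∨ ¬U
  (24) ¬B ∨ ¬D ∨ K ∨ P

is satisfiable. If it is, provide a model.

Unit clause (U) forces U = True.
In (¬D ∨ ¬U) only ¬D is left, so D = False.
Try K = False:
  (G ∨ K) forces G = True.
  (¬B ∨ ¬G ∨ ¬U) forces B = False.
  (B ∨ K ∨ M) forces M = True.
  clause (B ∨ K ∨ ¬M) is falsified — backtrack.
So K = True.
  then (¬K ∨ ¬M ∨ ¬U) forces M = False.
Set P = False.
  then (D ∨ ¬N ∨ P) forces N = False.
  then (¬B ∨ D ∨ N) forces B = False.
Set G = False.
All clauses satisfied.

K = True, M = False, P = False, G = False, B = False, D = False, U = True, N = False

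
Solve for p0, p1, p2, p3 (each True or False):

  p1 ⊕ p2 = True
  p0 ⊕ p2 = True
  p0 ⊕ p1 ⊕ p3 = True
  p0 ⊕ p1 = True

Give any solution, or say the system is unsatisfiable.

No satisfying assignment exists.

Adding constraints 1, 2, 4 mod 2: every variable appears an even number of times on the left, so the left side is 0.
But the right sides sum to 1 (mod 2). 0 ≠ 1 — the system is inconsistent.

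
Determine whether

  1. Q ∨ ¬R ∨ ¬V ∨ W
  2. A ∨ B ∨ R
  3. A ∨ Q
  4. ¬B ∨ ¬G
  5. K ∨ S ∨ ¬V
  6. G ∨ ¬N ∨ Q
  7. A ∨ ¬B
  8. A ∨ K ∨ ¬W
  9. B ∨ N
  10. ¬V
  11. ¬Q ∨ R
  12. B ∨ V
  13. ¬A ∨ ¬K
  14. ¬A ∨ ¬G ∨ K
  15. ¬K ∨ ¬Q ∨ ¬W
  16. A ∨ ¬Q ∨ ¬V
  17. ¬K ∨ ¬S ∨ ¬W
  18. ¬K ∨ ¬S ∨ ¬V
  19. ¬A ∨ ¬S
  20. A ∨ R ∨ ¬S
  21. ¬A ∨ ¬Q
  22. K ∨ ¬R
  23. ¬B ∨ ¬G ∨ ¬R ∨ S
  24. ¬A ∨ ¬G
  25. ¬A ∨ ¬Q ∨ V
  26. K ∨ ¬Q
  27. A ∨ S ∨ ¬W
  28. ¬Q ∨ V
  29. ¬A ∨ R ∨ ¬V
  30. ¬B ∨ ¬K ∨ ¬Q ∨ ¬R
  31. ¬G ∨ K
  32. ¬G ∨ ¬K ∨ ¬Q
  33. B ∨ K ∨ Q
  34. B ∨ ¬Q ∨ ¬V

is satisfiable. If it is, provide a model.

V = False, B = True, Q = False, K = False, S = False, A = True, W = False, N = False, G = False, R = False

Unit clause (¬V) forces V = False.
In (B ∨ V) only B is left, so B = True.
In (¬Q ∨ V) only ¬Q is left, so Q = False.
In (A ∨ Q) only A is left, so A = True.
In (¬B ∨ ¬G) only ¬G is left, so G = False.
In (G ∨ ¬N ∨ Q) only ¬N is left, so N = False.
In (¬A ∨ ¬K) only ¬K is left, so K = False.
In (¬A ∨ ¬S) only ¬S is left, so S = False.
In (K ∨ ¬R) only ¬R is left, so R = False.
Set W = False.
All clauses satisfied.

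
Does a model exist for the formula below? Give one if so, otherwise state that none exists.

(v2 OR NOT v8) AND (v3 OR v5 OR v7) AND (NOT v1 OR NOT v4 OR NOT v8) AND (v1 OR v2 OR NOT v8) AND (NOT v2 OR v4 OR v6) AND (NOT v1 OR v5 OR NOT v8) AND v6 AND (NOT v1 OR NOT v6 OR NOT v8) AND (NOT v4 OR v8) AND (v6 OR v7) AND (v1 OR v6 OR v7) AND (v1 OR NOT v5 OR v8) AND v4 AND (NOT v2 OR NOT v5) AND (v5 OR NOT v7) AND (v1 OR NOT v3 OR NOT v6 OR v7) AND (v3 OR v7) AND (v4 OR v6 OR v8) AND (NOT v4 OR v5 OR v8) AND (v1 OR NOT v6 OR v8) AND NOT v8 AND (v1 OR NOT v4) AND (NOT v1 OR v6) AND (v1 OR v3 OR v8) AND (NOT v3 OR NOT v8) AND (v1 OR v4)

The formula is unsatisfiable.

Case v4 = True:
  (v6) forces v6 = True.
  (NOT v4 OR v8) forces v8 = True.
  Clause (NOT v8) is falsified — contradiction.
Case v4 = False:
  Clause (v4) is falsified — contradiction.
Both cases fail, so the formula is unsatisfiable.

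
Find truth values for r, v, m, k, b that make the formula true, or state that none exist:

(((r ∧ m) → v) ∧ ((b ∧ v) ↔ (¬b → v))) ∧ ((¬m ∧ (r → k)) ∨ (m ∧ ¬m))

r: False, v: False, m: False, k: False, b: False

  ((r ∧ m) → v) ∧ ((b ∧ v) ↔ (¬b → v)) = True
    (r ∧ m) → v = True
      r ∧ m = False
    (b ∧ v) ↔ (¬b → v) = True
      b ∧ v = False
      ¬b → v = False
        ¬b = True
  (¬m ∧ (r → k)) ∨ (m ∧ ¬m) = True
    ¬m ∧ (r → k) = True
      ¬m = True
      r → k = True
    m ∧ ¬m = False
      ¬m = True
Both conjuncts True, so the formula holds.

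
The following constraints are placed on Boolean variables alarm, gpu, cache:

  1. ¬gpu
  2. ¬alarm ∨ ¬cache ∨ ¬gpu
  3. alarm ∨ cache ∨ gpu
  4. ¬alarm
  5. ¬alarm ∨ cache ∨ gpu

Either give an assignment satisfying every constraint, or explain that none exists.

Unit clause (¬gpu) forces gpu = False.
Unit clause (¬alarm) forces alarm = False.
In (alarm ∨ cache ∨ gpu) only cache is left, so cache = True.
Check each clause:
  (¬gpu): ¬gpu holds.
  (¬alarm ∨ ¬cache ∨ ¬gpu): ¬alarm holds.
  (alarm ∨ cache ∨ gpu): cache holds.
  (¬alarm): ¬alarm holds.
  (¬alarm ∨ cache ∨ gpu): ¬alarm holds.
All clauses satisfied.

alarm=F, gpu=F, cache=T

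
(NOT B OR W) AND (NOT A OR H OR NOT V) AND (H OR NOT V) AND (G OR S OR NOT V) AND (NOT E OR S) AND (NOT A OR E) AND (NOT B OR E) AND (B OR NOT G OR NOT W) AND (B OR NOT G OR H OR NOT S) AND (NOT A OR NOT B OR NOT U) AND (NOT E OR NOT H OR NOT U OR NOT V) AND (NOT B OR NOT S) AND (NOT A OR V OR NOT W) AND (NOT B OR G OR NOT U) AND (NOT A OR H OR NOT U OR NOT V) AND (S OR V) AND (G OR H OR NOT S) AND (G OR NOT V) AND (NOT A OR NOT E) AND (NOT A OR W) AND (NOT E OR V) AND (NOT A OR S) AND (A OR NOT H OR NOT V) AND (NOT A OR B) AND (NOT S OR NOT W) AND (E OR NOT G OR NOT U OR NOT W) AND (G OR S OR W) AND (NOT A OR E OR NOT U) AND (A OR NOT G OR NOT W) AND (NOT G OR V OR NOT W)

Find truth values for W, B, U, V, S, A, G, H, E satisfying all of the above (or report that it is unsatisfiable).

W = False; B = False; U = True; V = False; S = True; A = False; G = True; H = True; E = False

Set W = False.
  then (NOT B OR W) forces B = False.
  then (NOT A OR W) forces A = False.
Set U = True.
Try V = True:
  (H OR NOT V) forces H = True.
  clause (A OR NOT H OR NOT V) is falsified — backtrack.
So V = False.
  then (S OR V) forces S = True.
  then (NOT E OR V) forces E = False.
Set G = True.
  then (B OR NOT G OR H OR NOT S) forces H = True.
All clauses satisfied.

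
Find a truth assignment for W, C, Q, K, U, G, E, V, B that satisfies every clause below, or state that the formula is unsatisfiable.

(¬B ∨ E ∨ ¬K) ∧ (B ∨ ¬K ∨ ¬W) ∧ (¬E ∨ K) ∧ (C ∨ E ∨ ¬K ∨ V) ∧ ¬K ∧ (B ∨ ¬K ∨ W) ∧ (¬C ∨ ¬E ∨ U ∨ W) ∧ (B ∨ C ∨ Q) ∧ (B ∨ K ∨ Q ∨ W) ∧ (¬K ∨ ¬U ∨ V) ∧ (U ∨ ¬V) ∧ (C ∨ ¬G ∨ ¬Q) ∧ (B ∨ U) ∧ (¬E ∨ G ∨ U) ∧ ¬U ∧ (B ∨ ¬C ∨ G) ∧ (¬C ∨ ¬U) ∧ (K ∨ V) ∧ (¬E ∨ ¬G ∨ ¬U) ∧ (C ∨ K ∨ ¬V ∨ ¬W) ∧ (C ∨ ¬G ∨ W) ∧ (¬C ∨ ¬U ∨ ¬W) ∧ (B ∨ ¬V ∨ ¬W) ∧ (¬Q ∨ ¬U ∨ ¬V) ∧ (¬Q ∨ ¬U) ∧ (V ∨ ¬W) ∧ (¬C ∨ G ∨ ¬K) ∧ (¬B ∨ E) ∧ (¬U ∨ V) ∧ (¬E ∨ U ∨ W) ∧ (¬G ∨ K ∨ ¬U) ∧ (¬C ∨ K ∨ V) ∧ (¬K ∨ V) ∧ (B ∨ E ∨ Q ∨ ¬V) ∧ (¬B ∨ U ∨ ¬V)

No satisfying assignment exists.

Case K = True:
  Clause (¬K) is falsified — contradiction.
Case K = False:
  (¬E ∨ K) forces E = False.
  (¬U) forces U = False.
  (U ∨ ¬V) forces V = False.
  Clause (K ∨ V) is falsified — contradiction.
Both cases fail, so the formula is unsatisfiable.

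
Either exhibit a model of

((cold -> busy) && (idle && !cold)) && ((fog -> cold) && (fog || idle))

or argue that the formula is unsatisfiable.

cold = False, busy = False, fog = False, idle = True

  (cold -> busy) && (idle && !cold) = True
    cold -> busy = True
    idle && !cold = True
      !cold = True
  (fog -> cold) && (fog || idle) = True
    fog -> cold = True
    fog || idle = True
Both conjuncts True, so the formula holds.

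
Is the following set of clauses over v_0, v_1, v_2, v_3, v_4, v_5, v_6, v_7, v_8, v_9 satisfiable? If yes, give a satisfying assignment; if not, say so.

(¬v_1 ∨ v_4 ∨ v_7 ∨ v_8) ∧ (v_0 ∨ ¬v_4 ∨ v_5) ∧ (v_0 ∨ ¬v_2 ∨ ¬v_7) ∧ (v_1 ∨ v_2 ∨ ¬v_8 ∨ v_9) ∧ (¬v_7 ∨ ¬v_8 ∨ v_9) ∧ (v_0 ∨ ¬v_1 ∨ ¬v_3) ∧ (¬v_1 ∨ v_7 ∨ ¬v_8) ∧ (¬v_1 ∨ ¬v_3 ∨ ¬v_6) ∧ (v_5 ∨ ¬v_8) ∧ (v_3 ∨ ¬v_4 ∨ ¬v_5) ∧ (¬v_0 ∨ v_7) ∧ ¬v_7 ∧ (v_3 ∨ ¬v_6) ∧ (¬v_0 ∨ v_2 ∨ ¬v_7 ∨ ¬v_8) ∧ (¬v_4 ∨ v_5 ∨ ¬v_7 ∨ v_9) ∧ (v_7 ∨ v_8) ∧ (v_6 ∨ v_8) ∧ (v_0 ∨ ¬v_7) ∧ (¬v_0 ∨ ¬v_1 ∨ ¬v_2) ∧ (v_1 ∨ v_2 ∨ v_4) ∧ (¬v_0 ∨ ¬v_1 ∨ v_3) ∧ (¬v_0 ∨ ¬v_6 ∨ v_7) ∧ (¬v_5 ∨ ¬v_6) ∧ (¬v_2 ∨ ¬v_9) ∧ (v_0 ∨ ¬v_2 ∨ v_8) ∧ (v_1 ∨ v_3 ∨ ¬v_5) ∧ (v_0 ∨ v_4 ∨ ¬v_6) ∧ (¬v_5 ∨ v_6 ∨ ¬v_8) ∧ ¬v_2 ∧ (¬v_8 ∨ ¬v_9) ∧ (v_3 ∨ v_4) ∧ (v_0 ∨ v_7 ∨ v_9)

Case v_2 = True:
  Clause (¬v_2) is falsified — contradiction.
Case v_2 = False:
  (¬v_7) forces v_7 = False.
  (¬v_0 ∨ v_7) forces v_0 = False.
  (v_7 ∨ v_8) forces v_8 = True.
  (¬v_1 ∨ v_7 ∨ ¬v_8) forces v_1 = False.
  (v_1 ∨ v_2 ∨ ¬v_8 ∨ v_9) forces v_9 = True.
  Clause (¬v_8 ∨ ¬v_9) is falsified — contradiction.
Both cases fail, so the formula is unsatisfiable.

No satisfying assignment exists.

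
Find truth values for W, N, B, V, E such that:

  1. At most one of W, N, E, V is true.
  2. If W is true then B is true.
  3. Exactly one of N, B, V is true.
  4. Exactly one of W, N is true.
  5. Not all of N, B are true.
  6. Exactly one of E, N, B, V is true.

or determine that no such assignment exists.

W = True; N = False; B = True; V = False; E = False

  (1) {W, N, E, V}: 1 true — at most one ✓
  (2) W=T ⇒ B: T ✓
  (3) {N, B, V}: 1 true — exactly one ✓
  (4) {W, N}: 1 true — exactly one ✓
  (5) {N, B}: 1/2 true — not all ✓
  (6) {E, N, B, V}: 1 true — exactly one ✓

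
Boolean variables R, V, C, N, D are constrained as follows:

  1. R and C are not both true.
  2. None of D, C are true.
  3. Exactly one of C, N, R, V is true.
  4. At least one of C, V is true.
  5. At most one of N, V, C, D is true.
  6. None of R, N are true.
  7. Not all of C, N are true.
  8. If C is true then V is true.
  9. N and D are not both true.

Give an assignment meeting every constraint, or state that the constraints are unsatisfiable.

R = False, V = True, C = False, N = False, D = False

  (1) R=F, C=F — not both ✓
  (2) {D, C}: 0 true — none ✓
  (3) {C, N, R, V}: 1 true — exactly one ✓
  (4) {C, V}: 1 true — at least one ✓
  (5) {N, V, C, D}: 1 true — at most one ✓
  (6) {R, N}: 0 true — none ✓
  (7) {C, N}: 0/2 true — not all ✓
  (8) C=F ⇒ V: vacuous ✓
  (9) N=F, D=F — not both ✓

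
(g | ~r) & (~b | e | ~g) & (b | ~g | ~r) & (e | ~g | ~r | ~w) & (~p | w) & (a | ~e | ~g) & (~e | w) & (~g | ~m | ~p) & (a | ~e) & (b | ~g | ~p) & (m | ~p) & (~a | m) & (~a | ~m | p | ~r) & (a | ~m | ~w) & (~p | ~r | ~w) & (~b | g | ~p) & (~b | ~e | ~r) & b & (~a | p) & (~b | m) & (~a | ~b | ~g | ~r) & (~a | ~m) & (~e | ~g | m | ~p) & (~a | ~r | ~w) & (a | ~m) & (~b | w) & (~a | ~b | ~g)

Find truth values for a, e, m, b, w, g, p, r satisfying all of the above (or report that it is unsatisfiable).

Case b = True:
  (~b | m) forces m = True.
  (~a | ~m) forces a = False.
  Clause (a | ~m) is falsified — contradiction.
Case b = False:
  Clause (b) is falsified — contradiction.
Both cases fail, so the formula is unsatisfiable.

Unsatisfiable — no assignment works.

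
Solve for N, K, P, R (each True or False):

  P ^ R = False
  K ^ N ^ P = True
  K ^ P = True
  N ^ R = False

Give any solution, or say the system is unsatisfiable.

N: False, K: True, P: False, R: False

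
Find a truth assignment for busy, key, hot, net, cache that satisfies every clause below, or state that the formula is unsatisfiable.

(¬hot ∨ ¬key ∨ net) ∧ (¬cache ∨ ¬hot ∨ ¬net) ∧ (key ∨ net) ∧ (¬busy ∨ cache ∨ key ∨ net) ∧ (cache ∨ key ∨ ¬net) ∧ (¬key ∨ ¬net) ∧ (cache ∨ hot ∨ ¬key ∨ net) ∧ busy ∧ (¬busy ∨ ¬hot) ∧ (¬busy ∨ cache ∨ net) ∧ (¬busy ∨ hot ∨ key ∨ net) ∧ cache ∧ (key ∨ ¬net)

busy = True, key = True, hot = False, net = False, cache = True

Unit clause (busy) forces busy = True.
In (¬busy ∨ ¬hot) only ¬hot is left, so hot = False.
Unit clause (cache) forces cache = True.
Try key = False:
  (key ∨ net) forces net = True.
  clause (key ∨ ¬net) is falsified — backtrack.
So key = True.
  then (¬key ∨ ¬net) forces net = False.
All clauses satisfied.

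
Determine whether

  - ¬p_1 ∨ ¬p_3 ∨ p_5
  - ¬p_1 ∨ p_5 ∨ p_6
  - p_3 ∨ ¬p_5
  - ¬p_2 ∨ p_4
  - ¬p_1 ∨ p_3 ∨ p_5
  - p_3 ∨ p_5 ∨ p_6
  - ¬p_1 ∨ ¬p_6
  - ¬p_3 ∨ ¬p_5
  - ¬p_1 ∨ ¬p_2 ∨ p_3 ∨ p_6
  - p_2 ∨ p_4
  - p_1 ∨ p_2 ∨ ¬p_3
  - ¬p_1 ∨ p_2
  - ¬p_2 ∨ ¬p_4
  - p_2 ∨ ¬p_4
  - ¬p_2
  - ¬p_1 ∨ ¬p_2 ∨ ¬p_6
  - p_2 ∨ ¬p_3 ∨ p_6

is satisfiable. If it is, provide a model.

Unsatisfiable

Case p_2 = True:
  Clause (¬p_2) is falsified — contradiction.
Case p_2 = False:
  (p_2 ∨ p_4) forces p_4 = True.
  Clause (p_2 ∨ ¬p_4) is falsified — contradiction.
Both cases fail, so the formula is unsatisfiable.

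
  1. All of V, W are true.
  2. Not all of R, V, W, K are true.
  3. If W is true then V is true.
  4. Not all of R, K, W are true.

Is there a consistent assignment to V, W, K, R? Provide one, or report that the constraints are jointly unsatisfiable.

V = True; W = True; K = False; R = False

  (1) {V, W}: all 2 true ✓
  (2) {R, V, W, K}: 2/4 true — not all ✓
  (3) W=T ⇒ V: T ✓
  (4) {R, K, W}: 1/3 true — not all ✓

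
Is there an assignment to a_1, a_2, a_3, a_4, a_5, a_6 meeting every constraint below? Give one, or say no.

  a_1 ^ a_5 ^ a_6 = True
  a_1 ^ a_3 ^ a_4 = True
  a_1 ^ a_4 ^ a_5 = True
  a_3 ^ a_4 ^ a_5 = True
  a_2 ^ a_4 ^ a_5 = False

a_1: True, a_2: False, a_3: True, a_4: True, a_5: True, a_6: True

a_1 ^ a_5 ^ a_6 = T ^ T ^ T = True ✓
a_1 ^ a_3 ^ a_4 = T ^ T ^ T = True ✓
a_1 ^ a_4 ^ a_5 = T ^ T ^ T = True ✓
a_3 ^ a_4 ^ a_5 = T ^ T ^ T = True ✓
a_2 ^ a_4 ^ a_5 = F ^ T ^ T = False ✓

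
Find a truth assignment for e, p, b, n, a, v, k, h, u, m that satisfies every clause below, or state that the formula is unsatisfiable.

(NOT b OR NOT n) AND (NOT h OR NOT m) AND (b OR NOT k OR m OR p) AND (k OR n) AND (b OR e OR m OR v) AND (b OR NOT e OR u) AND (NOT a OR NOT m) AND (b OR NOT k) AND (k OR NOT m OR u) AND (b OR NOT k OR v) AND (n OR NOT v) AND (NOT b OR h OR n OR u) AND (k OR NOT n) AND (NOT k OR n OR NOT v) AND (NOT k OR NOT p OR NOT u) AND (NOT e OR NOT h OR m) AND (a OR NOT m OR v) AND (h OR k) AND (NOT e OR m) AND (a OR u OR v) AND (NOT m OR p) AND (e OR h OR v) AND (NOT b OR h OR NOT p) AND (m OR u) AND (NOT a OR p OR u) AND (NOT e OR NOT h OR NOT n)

Set e = False.
Set p = False.
  then (NOT m OR p) forces m = False.
  then (m OR u) forces u = True.
Set b = True.
  then (NOT b OR NOT n) forces n = False.
  then (k OR n) forces k = True.
  then (n OR NOT v) forces v = False.
  then (e OR h OR v) forces h = True.
Set a = False.
All clauses satisfied.

e=F; p=F; b=T; n=F; a=F; v=F; k=T; h=T; u=T; m=F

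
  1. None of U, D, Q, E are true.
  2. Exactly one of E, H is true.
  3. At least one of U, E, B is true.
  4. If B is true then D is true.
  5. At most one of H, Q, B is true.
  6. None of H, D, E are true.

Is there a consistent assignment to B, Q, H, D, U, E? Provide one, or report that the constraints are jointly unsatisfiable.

Case H = True:
  Constraint (6) is violated (H=T) — contradiction.
Case H = False:
  (1) forces U = False.
  (1) forces D = False.
  (1) forces Q = False.
  (1) forces E = False.
  Constraint (2) is violated (E=F, H=F) — contradiction.
Both cases fail — unsatisfiable.

UNSATISFIABLE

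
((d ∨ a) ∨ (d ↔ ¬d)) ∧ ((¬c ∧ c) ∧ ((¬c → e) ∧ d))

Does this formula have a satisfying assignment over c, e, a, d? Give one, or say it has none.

No satisfying assignment exists.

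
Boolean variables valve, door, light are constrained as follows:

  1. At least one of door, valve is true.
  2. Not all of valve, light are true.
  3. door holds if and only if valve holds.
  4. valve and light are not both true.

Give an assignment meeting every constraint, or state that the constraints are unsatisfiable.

valve: True, door: True, light: False

  (1) {door, valve}: 2 true — at least one ✓
  (2) {valve, light}: 1/2 true — not all ✓
  (3) door=T, valve=T — same ✓
  (4) valve=T, light=F — not both ✓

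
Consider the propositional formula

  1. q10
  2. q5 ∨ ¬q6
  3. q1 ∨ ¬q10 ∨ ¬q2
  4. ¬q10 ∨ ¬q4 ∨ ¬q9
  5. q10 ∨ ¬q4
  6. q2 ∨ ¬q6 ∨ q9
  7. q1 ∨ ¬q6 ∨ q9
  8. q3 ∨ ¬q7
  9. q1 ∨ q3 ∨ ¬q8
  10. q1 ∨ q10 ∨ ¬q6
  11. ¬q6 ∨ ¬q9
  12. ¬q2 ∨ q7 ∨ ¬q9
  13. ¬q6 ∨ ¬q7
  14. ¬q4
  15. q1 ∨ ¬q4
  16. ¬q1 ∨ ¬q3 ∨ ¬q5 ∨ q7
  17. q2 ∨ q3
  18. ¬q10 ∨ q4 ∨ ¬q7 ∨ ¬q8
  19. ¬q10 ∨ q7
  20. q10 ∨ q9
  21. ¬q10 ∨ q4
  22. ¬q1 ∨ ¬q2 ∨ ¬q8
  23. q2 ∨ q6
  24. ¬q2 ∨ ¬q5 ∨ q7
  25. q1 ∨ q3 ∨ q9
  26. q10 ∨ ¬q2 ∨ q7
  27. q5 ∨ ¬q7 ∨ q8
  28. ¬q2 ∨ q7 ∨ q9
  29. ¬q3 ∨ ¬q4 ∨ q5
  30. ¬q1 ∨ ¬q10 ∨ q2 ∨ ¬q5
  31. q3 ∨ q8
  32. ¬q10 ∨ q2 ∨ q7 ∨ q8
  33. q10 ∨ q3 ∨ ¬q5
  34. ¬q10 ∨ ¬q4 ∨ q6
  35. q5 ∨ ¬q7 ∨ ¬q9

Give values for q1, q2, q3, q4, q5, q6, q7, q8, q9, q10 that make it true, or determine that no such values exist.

No satisfying assignment exists.

Case q4 = True:
  Clause (¬q4) is falsified — contradiction.
Case q4 = False:
  (q10) forces q10 = True.
  Clause (¬q10 ∨ q4) is falsified — contradiction.
Both cases fail, so the formula is unsatisfiable.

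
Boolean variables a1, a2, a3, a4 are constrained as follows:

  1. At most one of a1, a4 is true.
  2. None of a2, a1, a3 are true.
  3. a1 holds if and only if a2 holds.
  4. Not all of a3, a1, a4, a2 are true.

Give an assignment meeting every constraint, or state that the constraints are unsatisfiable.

a1: False; a2: False; a3: False; a4: True

  (1) {a1, a4}: 1 true — at most one ✓
  (2) {a2, a1, a3}: 0 true — none ✓
  (3) a1=F, a2=F — same ✓
  (4) {a3, a1, a4, a2}: 1/4 true — not all ✓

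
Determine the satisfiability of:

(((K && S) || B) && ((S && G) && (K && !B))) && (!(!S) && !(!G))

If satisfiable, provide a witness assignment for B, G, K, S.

B=F; G=T; K=T; S=T

  ((K && S) || B) && ((S && G) && (K && !B)) = True
    (K && S) || B = True
      K && S = True
    (S && G) && (K && !B) = True
      S && G = True
      K && !B = True
        !B = True
  !(!S) && !(!G) = True
    !(!S) = True
      !S = False
    !(!G) = True
      !G = False
Both conjuncts True, so the formula holds.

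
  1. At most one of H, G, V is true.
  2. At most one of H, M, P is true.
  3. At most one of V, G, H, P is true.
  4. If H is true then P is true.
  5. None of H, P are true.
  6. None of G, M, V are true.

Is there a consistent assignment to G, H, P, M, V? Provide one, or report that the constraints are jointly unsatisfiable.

G: False, H: False, P: False, M: False, V: False

  (1) {H, G, V}: 0 true — at most one ✓
  (2) {H, M, P}: 0 true — at most one ✓
  (3) {V, G, H, P}: 0 true — at most one ✓
  (4) H=F ⇒ P: vacuous ✓
  (5) {H, P}: 0 true — none ✓
  (6) {G, M, V}: 0 true — none ✓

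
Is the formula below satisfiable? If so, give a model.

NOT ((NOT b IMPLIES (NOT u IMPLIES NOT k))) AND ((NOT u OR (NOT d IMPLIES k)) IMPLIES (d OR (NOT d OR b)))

d: True, b: False, k: True, u: False

  NOT ((NOT b IMPLIES (NOT u IMPLIES NOT k))) = True
    NOT b IMPLIES (NOT u IMPLIES NOT k) = False
      NOT b = True
      NOT u IMPLIES NOT k = False
        NOT u = True
        NOT k = False
  (NOT u OR (NOT d IMPLIES k)) IMPLIES (d OR (NOT d OR b)) = True
    NOT u OR (NOT d IMPLIES k) = True
      NOT u = True
      NOT d IMPLIES k = True
        NOT d = False
    d OR (NOT d OR b) = True
      NOT d OR b = False
        NOT d = False
Both conjuncts True, so the formula holds.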